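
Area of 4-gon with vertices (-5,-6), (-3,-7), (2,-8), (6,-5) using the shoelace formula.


sum(xi*y_{i+1}) = -5*(-7) - 3*(-8) + 2*(-5) + 6*(-6) = 13
sum(yi*x_{i+1}) = -6*(-3) - 7*2 - 8*6 - 5*(-5) = -19
Area = |13 + 19|/2 = 32/2 = 16.0000

16.0000 sq units


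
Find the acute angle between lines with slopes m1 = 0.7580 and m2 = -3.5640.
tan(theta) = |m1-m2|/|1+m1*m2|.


m1-m2 = 4.322
1+m1*m2 = -1.701512
tan(theta) = |4.322/(-1.701512)| = 2.540094
theta = arctan(|4.322/(-1.701512)|) = 68.5111 degrees (acute angle)

68.5111 degrees


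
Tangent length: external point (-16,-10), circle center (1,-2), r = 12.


d = sqrt((-16-1)^2 + (-10+ 2)^2) = sqrt(289+64) = 18.7883
L = sqrt(353.0000 - 144) = sqrt(209.0000) = 14.4568

14.4568


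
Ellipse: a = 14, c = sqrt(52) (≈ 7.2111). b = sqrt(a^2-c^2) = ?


b^2 = 14^2 - (sqrt(52))^2 = 196 - 52 = 144
b = sqrt(144) = 12

b = 12


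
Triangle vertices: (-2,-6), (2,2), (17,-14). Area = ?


-2*(2+ 14) = -32
2*(-14+ 6) = -16
17*(-6-2) = -136
sum = -184
Area = |-184|/2 = 92.0000

92.0000 sq units


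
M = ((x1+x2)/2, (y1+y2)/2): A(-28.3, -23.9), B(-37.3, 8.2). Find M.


Mx = (-28.3 - 37.3)/2 = -65.6/2 = -32.8000
My = (-23.9 + 8.2)/2 = -15.7/2 = -7.8500

(-32.8000, -7.8500)


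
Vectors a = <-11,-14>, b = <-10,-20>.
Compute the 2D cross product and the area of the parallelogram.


cross = -11*(-20) + 14*(-10) = 220 - 140 = 80
Parallelogram area = |80| = 80

cross = 80, parallelogram area = 80


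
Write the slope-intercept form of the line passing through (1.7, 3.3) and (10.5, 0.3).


m = (-3.0)/(8.8) = -0.3409
b = y1 - m*x1 = 3.3 - (-3.0*1.7)/(8.8) = 3.3 + 0.5795 = 3.8795

y = -0.3409x + 3.8795


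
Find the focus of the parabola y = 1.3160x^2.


a = 1.3160
4a = 5.2640
focus = (0, 1/5.2640) = (0, 0.1900)

Focus = (0, 0.1900)


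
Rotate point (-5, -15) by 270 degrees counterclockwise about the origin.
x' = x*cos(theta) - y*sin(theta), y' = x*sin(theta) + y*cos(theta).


cos(270) = 0, sin(270) = -1
x' = -5*0 + 15*(-1) = -15
y' = -5*(-1) - 15*0 = 5

(-15, 5)


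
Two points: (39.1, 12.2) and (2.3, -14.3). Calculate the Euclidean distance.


dx = 2.3 - 39.1 = -36.8
dy = -14.3 - 12.2 = -26.5
d = sqrt(1354.24 + 702.25) = sqrt(2056.49) = 45.3485

45.3485


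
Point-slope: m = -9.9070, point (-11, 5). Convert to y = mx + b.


y - 5 = -9.9070(x + 11)
y = -9.9070x + 5 + 9.9070*(-11)
y = -9.9070x - 103.9770

y = -9.9070x - 103.9770


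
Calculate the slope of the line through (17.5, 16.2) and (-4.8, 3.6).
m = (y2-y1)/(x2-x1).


dy = 3.6 - 16.2 = -12.6
dx = -4.8 - 17.5 = -22.3
m = -12.6/(-22.3) = 0.5650

m = 0.5650


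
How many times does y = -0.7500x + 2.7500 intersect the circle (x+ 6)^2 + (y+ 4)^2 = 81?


Substitute y = -0.7500x + 2.7500: (x+ 6)^2 + (-0.7500x+2.7500+ 4)^2 = 81
Expand to Ax^2 + Bx + C = 0, where b-k = 6.75
A = 1+m^2 = 1.5625
B = 2(m(b-k) - h) = 2(-0.7500*6.75 + 6) = 1.875
C = h^2 + (b-k)^2 - r^2 = 36 + 45.5625 - 81 = 0.5625
disc = B^2-4AC = 3.5156 - 3.5156 = 0
disc = 0

1 intersection point (tangent)


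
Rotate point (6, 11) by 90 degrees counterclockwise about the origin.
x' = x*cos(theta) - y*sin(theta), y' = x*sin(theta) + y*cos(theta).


cos(90) = 0, sin(90) = 1
x' = 6*0 - 11*1 = -11
y' = 6*1 + 11*0 = 6

(-11, 6)


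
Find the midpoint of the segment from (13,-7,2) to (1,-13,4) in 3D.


Mx = (13+1)/2 = 7.0000
My = (-7- 13)/2 = -10.0000
Mz = (2+4)/2 = 3.0000

M = (7.0000, -10.0000, 3.0000)


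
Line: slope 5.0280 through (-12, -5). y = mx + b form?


y + 5 = 5.0280(x + 12)
y = 5.0280x - 5 - 5.0280*(-12)
y = 5.0280x + 55.3360

y = 5.0280x + 55.3360


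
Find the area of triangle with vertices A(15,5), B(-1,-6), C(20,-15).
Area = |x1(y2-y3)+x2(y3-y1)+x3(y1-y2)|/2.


15*(-6+ 15) = 135
-1*(-15-5) = 20
20*(5+ 6) = 220
sum = 375
Area = |375|/2 = 187.5000

187.5000 sq units


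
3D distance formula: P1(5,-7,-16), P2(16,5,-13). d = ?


dx=11, dy=12, dz=3
d = sqrt(121+144+9) = sqrt(274) = 16.5529

16.5529


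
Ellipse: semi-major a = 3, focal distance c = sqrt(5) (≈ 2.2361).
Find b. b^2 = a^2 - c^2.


b^2 = 3^2 - (sqrt(5))^2 = 9 - 5 = 4
b = sqrt(4) = 2

b = 2


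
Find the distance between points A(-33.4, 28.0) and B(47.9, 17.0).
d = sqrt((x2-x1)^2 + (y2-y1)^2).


dx = 47.9 + 33.4 = 81.3
dy = 17.0 - 28.0 = -11.0
d = sqrt(6609.69 + 121.0) = sqrt(6730.69) = 82.0408

82.0408


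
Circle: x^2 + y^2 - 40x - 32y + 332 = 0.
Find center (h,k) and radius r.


h = -D/2 = 40/2 = 20
k = -E/2 = 32/2 = 16
r^2 = h^2 + k^2 - F = 400 + 256 - 332 = 324
r = 18

Center (20, 16), radius = 18


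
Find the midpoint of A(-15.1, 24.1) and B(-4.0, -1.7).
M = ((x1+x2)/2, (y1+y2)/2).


Mx = (-15.1 - 4.0)/2 = -19.1/2 = -9.5500
My = (24.1 - 1.7)/2 = 22.4/2 = 11.2000

(-9.5500, 11.2000)


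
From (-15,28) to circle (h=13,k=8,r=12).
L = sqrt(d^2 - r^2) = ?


d = sqrt((-15-13)^2 + (28-8)^2) = sqrt(784+400) = 34.4093
L = sqrt(1184.0000 - 144) = sqrt(1040.0000) = 32.2490

32.2490


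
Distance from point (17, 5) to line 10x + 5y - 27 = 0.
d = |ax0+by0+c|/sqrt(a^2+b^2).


|10*17 + 5*5 - 27| = |168| = 168
sqrt(100 + 25) = sqrt(125) = 11.1803
d = 168/sqrt(125) = 15.0264

15.0264


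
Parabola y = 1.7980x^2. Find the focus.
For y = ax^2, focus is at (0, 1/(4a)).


a = 1.7980
4a = 7.1920
focus = (0, 1/7.1920) = (0, 0.1390)

Focus = (0, 0.1390)


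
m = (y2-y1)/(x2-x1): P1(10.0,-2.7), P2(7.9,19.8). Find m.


dy = 19.8 + 2.7 = 22.5
dx = 7.9 - 10.0 = -2.1
m = 22.5/(-2.1) = -10.7143

m = -10.7143


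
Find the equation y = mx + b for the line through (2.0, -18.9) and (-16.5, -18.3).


m = (0.6)/(-18.5) = -0.0324
b = y1 - m*x1 = -18.9 - (0.6*2.0)/(-18.5) = -18.9 + 0.0649 = -18.8351

y = -0.0324x - 18.8351


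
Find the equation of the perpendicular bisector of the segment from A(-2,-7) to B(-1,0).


Midpoint = (-1.5, -3.5)
Slope of AB = dy/dx = 7/1 = 7.0000
Perp slope = -dx/dy = -1/7 = -0.1429
b = My - (perp slope)*Mx = -3.5 + (1*(-1.5))/7 = -3.5 - 0.2143 = -3.7143

y = -0.1429x - 3.7143


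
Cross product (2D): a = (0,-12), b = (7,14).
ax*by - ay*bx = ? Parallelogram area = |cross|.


cross = 0*14 + 12*7 = 0 + 84 = 84
Parallelogram area = |84| = 84

cross = 84, parallelogram area = 84


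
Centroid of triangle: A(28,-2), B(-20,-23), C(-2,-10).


Gx = (28- 20- 2)/3 = 6/3 = 2.0000
Gy = (-2- 23- 10)/3 = -35/3 = -11.6667

G = (2.0000, -11.6667)


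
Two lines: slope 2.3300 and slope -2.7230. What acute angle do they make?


m1-m2 = 5.053
1+m1*m2 = -5.34459
tan(theta) = |5.053/(-5.34459)| = 0.945442
theta = arctan(|5.053/(-5.34459)|) = 43.3936 degrees (acute angle)

43.3936 degrees


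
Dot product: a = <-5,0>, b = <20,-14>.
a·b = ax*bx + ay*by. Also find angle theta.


a·b = -5*20 + 0*(-14) = -100 + 0 = -100
|a| = sqrt(25+0) = 5.0000
|b| = sqrt(400+196) = 24.4131
cos(theta) = -100/(sqrt(25)*sqrt(596)) = -100/sqrt(14900) = -0.819232
theta = arccos(-100/sqrt(14900)) = 145.0080 degrees

a·b = -100, theta = 145.0080 deg


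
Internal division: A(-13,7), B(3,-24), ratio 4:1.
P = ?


Px = (4*3 + 1*(-13))/5 = -1/5 = -0.2000
Py = (4*(-24) + 1*7)/5 = -89/5 = -17.8000

P = (-0.2000, -17.8000)


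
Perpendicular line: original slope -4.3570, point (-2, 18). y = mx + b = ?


Perpendicular slope = -1/m1 = -1/(-4.3570) = 0.2295
b2 = y0 - m2*x0 = 18 - 2/(-4.3570) = 18 + 0.4590 = 18.4590

y = 0.2295x + 18.4590


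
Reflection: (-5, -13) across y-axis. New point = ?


Reflection rule for y-axis: (-x, y)
(-5, -13) -> (5, -13)

(5, -13)


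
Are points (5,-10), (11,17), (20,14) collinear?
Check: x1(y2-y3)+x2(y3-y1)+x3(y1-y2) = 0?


5*(17-14) + 11*(14+ 10) + 20*(-10-17)
= 15 + 264 - 540 = -261

No, not collinear (determinant = -261)


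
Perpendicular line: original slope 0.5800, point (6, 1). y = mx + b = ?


Perpendicular slope = -1/m1 = -1/0.5800 = -1.7241
b2 = y0 - m2*x0 = 1 + 6/0.5800 = 1 + 10.3448 = 11.3448

y = -1.7241x + 11.3448


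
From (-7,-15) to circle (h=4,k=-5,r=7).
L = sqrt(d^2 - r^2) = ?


d = sqrt((-7-4)^2 + (-15+ 5)^2) = sqrt(121+100) = 14.8661
L = sqrt(221.0000 - 49) = sqrt(172.0000) = 13.1149

13.1149


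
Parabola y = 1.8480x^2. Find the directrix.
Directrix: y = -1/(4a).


a = 1.8480
1/(4a) = 0.1353
directrix: y = -0.1353 = -0.1353

y = -0.1353


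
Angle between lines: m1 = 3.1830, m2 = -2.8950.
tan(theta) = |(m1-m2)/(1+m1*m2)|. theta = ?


m1-m2 = 6.078
1+m1*m2 = -8.214785
tan(theta) = |6.078/(-8.214785)| = 0.739885
theta = arctan(|6.078/(-8.214785)|) = 36.4972 degrees (acute angle)

36.4972 degrees


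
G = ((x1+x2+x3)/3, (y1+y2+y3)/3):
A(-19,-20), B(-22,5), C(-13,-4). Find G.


Gx = (-19- 22- 13)/3 = -54/3 = -18.0000
Gy = (-20+5- 4)/3 = -19/3 = -6.3333

G = (-18.0000, -6.3333)


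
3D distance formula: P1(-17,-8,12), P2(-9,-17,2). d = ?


dx=8, dy=-9, dz=-10
d = sqrt(64+81+100) = sqrt(245) = 15.6525

15.6525


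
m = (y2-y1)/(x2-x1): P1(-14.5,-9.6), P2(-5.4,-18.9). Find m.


dy = -18.9 + 9.6 = -9.3
dx = -5.4 + 14.5 = 9.1
m = -9.3/9.1 = -1.0220

m = -1.0220


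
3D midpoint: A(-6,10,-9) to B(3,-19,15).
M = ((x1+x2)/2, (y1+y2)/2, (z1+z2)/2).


Mx = (-6+3)/2 = -1.5000
My = (10- 19)/2 = -4.5000
Mz = (-9+15)/2 = 3.0000

M = (-1.5000, -4.5000, 3.0000)


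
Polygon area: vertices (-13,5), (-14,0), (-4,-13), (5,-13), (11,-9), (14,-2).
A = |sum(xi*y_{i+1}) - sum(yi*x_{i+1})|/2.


sum(xi*y_{i+1}) = -13*0 - 14*(-13) - 4*(-13) + 5*(-9) + 11*(-2) + 14*5 = 237
sum(yi*x_{i+1}) = 5*(-14) + 0*(-4) - 13*5 - 13*11 - 9*14 - 2*(-13) = -378
Area = |237 + 378|/2 = 615/2 = 307.5000

307.5000 sq units


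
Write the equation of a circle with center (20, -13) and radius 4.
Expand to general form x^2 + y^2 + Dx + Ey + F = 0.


(x-20)^2 + (y+ 13)^2 = 4^2
D = -2h = -40, E = -2k = 26
F = h^2+k^2-r^2 = 400+169-16 = 553

x^2 + y^2 - 40x + 26y + 553 = 0


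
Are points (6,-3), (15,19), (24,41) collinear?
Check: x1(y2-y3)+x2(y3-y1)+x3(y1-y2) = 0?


6*(19-41) + 15*(41+ 3) + 24*(-3-19)
= -132 + 660 - 528 = 0

Yes, collinear (determinant = 0)


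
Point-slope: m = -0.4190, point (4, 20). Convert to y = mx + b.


y - 20 = -0.4190(x - 4)
y = -0.4190x + 20 + 0.4190*4
y = -0.4190x + 21.6760

y = -0.4190x + 21.6760


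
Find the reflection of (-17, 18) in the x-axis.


Reflection rule for x-axis: (x, -y)
(-17, 18) -> (-17, -18)

(-17, -18)


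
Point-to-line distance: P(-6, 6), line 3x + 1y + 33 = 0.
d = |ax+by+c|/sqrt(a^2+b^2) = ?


|3*(-6) + 1*6 + 33| = |21| = 21
sqrt(9 + 1) = sqrt(10) = 3.1623
d = 21/sqrt(10) = 6.6408

6.6408


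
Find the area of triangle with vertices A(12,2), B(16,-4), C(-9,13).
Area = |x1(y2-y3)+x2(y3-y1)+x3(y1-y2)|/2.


12*(-4-13) = -204
16*(13-2) = 176
-9*(2+ 4) = -54
sum = -82
Area = |-82|/2 = 41.0000

41.0000 sq units


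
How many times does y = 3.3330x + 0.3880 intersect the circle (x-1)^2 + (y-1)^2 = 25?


Substitute y = 3.3330x + 0.3880: (x-1)^2 + (3.3330x+0.3880-1)^2 = 25
Expand to Ax^2 + Bx + C = 0, where b-k = -0.612
A = 1+m^2 = 12.108889
B = 2(m(b-k) - h) = 2(3.3330*(-0.612) - 1) = -6.079592
C = h^2 + (b-k)^2 - r^2 = 1 + 0.374544 - 25 = -23.625456
disc = B^2-4AC = 36.9614 + 1144.3121 = 1181.2735
disc > 0

2 intersection points


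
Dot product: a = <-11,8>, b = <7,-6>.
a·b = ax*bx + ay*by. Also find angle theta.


a·b = -11*7 + 8*(-6) = -77 - 48 = -125
|a| = sqrt(121+64) = 13.6015
|b| = sqrt(49+36) = 9.2195
cos(theta) = -125/(sqrt(185)*sqrt(85)) = -125/sqrt(15725) = -0.996815
theta = arccos(-125/sqrt(15725)) = 175.4261 degrees

a·b = -125, theta = 175.4261 deg


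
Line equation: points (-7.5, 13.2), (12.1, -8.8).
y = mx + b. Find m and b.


m = (-22.0)/(19.6) = -1.1224
b = y1 - m*x1 = 13.2 - (-22.0*(-7.5))/(19.6) = 13.2 - 8.4184 = 4.7816

y = -1.1224x + 4.7816


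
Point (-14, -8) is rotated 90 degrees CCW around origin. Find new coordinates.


cos(90) = 0, sin(90) = 1
x' = -14*0 + 8*1 = 8
y' = -14*1 - 8*0 = -14

(8, -14)


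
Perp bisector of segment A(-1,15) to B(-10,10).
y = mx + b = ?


Midpoint = (-5.5, 12.5)
Slope of AB = dy/dx = -5/(-9) = 0.5556
Perp slope = -dx/dy = -9/5 = -1.8000
b = My - (perp slope)*Mx = 12.5 + (-9*(-5.5))/(-5) = 12.5 - 9.9000 = 2.6000

y = -1.8000x + 2.6000


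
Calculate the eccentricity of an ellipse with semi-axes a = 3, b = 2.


c = sqrt(9-4) = sqrt(5) = 2.2361
e = c/a = sqrt(5)/3 = 0.7454

e = 0.7454


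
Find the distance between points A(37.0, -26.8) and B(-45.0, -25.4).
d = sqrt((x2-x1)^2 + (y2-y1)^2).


dx = -45.0 - 37.0 = -82.0
dy = -25.4 + 26.8 = 1.4
d = sqrt(6724.0 + 1.96) = sqrt(6725.96) = 82.0120

82.0120


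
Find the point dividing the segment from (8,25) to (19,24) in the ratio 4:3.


Px = (4*19 + 3*8)/7 = 100/7 = 14.2857
Py = (4*24 + 3*25)/7 = 171/7 = 24.4286

P = (14.2857, 24.4286)


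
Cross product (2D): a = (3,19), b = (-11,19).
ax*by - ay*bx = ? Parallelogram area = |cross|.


cross = 3*19 - 19*(-11) = 57 + 209 = 266
Parallelogram area = |266| = 266

cross = 266, parallelogram area = 266


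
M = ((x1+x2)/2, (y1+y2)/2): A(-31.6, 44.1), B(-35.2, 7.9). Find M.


Mx = (-31.6 - 35.2)/2 = -66.8/2 = -33.4000
My = (44.1 + 7.9)/2 = 52.0/2 = 26.0000

(-33.4000, 26.0000)


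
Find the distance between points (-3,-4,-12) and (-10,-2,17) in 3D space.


dx=-7, dy=2, dz=29
d = sqrt(49+4+841) = sqrt(894) = 29.8998

29.8998


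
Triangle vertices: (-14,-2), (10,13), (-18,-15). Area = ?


-14*(13+ 15) = -392
10*(-15+ 2) = -130
-18*(-2-13) = 270
sum = -252
Area = |-252|/2 = 126.0000

126.0000 sq units


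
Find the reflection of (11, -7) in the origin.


Reflection rule for origin: (-x, -y)
(11, -7) -> (-11, 7)

(-11, 7)


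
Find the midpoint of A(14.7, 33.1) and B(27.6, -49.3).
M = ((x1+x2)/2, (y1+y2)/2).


Mx = (14.7 + 27.6)/2 = 42.3/2 = 21.1500
My = (33.1 - 49.3)/2 = -16.2/2 = -8.1000

(21.1500, -8.1000)


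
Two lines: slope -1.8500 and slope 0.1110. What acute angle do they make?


m1-m2 = -1.961
1+m1*m2 = 0.79465
tan(theta) = |-1.961/0.79465| = 2.467753
theta = arctan(|-1.961/0.79465|) = 67.9409 degrees (acute angle)

67.9409 degrees


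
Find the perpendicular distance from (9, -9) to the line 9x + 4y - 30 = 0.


|9*9 + 4*(-9) - 30| = |15| = 15
sqrt(81 + 16) = sqrt(97) = 9.8489
d = 15/sqrt(97) = 1.5230

1.5230


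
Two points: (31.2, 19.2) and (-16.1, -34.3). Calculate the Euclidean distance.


dx = -16.1 - 31.2 = -47.3
dy = -34.3 - 19.2 = -53.5
d = sqrt(2237.29 + 2862.25) = sqrt(5099.54) = 71.4111

71.4111


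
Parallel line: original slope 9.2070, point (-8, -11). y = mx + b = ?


Parallel lines have equal slopes.
m2 = 9.2070
b2 = -11 - 9.2070*(-8) = 62.6560

y = 9.2070x + 62.6560


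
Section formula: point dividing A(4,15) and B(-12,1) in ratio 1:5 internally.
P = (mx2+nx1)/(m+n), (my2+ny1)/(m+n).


Px = (1*(-12) + 5*4)/6 = 8/6 = 1.3333
Py = (1*1 + 5*15)/6 = 76/6 = 12.6667

P = (1.3333, 12.6667)


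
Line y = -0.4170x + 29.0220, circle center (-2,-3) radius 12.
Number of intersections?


Substitute y = -0.4170x + 29.0220: (x+ 2)^2 + (-0.4170x+29.0220+ 3)^2 = 144
Expand to Ax^2 + Bx + C = 0, where b-k = 32.022
A = 1+m^2 = 1.173889
B = 2(m(b-k) - h) = 2(-0.4170*32.022 + 2) = -22.706348
C = h^2 + (b-k)^2 - r^2 = 4 + 1025.408484 - 144 = 885.408484
disc = B^2-4AC = 515.5782 - 4157.4851 = -3641.9069
disc < 0

0 intersection points


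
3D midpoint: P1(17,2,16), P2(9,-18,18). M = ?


Mx = (17+9)/2 = 13.0000
My = (2- 18)/2 = -8.0000
Mz = (16+18)/2 = 17.0000

M = (13.0000, -8.0000, 17.0000)


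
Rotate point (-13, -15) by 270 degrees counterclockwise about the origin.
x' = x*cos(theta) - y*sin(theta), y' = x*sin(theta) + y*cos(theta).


cos(270) = 0, sin(270) = -1
x' = -13*0 + 15*(-1) = -15
y' = -13*(-1) - 15*0 = 13

(-15, 13)


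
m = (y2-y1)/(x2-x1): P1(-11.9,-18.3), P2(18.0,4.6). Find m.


dy = 4.6 + 18.3 = 22.9
dx = 18.0 + 11.9 = 29.9
m = 22.9/29.9 = 0.7659

m = 0.7659


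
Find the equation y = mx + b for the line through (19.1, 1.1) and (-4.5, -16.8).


m = (-17.9)/(-23.6) = 0.7585
b = y1 - m*x1 = 1.1 - (-17.9*19.1)/(-23.6) = 1.1 - 14.4869 = -13.3869

y = 0.7585x - 13.3869


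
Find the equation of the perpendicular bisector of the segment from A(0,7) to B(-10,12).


Midpoint = (-5, 9.5)
Slope of AB = dy/dx = 5/(-10) = -0.5000
Perp slope = -dx/dy = 10/5 = 2.0000
b = My - (perp slope)*Mx = 9.5 + (-10*(-5))/5 = 9.5 + 10.0000 = 19.5000

y = 2.0000x + 19.5000


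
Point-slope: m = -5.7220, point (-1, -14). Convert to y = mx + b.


y + 14 = -5.7220(x + 1)
y = -5.7220x - 14 + 5.7220*(-1)
y = -5.7220x - 19.7220

y = -5.7220x - 19.7220


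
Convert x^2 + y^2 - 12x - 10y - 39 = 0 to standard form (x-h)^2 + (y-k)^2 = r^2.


h = -D/2 = 12/2 = 6
k = -E/2 = 10/2 = 5
r^2 = h^2 + k^2 - F = 36 + 25 + 39 = 100
r = 10

Center (6, 5), radius = 10


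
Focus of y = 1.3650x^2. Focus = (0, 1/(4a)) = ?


a = 1.3650
4a = 5.4600
focus = (0, 1/5.4600) = (0, 0.1832)

Focus = (0, 0.1832)


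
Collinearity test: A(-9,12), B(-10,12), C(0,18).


-9*(12-18) - 10*(18-12) + 0*(12-12)
= 54 - 60 + 0 = -6

No, not collinear (determinant = -6)


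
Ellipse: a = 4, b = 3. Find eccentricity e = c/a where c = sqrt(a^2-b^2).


c = sqrt(16-9) = sqrt(7) = 2.6458
e = c/a = sqrt(7)/4 = 0.6614

e = 0.6614


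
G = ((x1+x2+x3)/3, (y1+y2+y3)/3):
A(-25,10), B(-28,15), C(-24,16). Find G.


Gx = (-25- 28- 24)/3 = -77/3 = -25.6667
Gy = (10+15+16)/3 = 41/3 = 13.6667

G = (-25.6667, 13.6667)


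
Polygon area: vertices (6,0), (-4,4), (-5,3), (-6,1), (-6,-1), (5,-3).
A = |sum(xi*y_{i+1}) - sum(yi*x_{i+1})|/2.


sum(xi*y_{i+1}) = 6*4 - 4*3 - 5*1 - 6*(-1) - 6*(-3) + 5*0 = 31
sum(yi*x_{i+1}) = 0*(-4) + 4*(-5) + 3*(-6) + 1*(-6) - 1*5 - 3*6 = -67
Area = |31 + 67|/2 = 98/2 = 49.0000

49.0000 sq units


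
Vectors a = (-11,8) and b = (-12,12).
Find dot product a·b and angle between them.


a·b = -11*(-12) + 8*12 = 132 + 96 = 228
|a| = sqrt(121+64) = 13.6015
|b| = sqrt(144+144) = 16.9706
cos(theta) = 228/(sqrt(185)*sqrt(288)) = 228/sqrt(53280) = 0.987763
theta = arccos(228/sqrt(53280)) = 8.9726 degrees

a·b = 228, theta = 8.9726 deg


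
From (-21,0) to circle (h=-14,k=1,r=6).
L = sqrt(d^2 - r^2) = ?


d = sqrt((-21+ 14)^2 + (0-1)^2) = sqrt(49+1) = 7.0711
L = sqrt(50.0000 - 36) = sqrt(14.0000) = 3.7417

3.7417


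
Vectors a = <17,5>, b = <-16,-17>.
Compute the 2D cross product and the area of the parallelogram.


cross = 17*(-17) - 5*(-16) = -289 + 80 = -209
Parallelogram area = |-209| = 209

cross = -209, parallelogram area = 209


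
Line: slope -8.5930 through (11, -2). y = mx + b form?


y + 2 = -8.5930(x - 11)
y = -8.5930x - 2 + 8.5930*11
y = -8.5930x + 92.5230

y = -8.5930x + 92.5230


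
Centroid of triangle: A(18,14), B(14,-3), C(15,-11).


Gx = (18+14+15)/3 = 47/3 = 15.6667
Gy = (14- 3- 11)/3 = 0/3 = 0

G = (15.6667, 0)


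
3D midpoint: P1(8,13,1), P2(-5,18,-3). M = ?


Mx = (8- 5)/2 = 1.5000
My = (13+18)/2 = 15.5000
Mz = (1- 3)/2 = -1.0000

M = (1.5000, 15.5000, -1.0000)


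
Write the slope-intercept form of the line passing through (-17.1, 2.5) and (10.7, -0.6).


m = (-3.1)/(27.8) = -0.1115
b = y1 - m*x1 = 2.5 - (-3.1*(-17.1))/(27.8) = 2.5 - 1.9068 = 0.5932

y = -0.1115x + 0.5932


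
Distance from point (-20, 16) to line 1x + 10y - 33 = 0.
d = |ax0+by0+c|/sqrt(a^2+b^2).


|1*(-20) + 10*16 - 33| = |107| = 107
sqrt(1 + 100) = sqrt(101) = 10.0499
d = 107/sqrt(101) = 10.6469

10.6469


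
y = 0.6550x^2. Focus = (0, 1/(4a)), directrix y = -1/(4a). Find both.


a = 0.6550
1/(4a) = 0.3817
Focus = (0, 0.3817)
Directrix: y = -0.3817

Focus = (0, 0.3817), Directrix: y = -0.3817


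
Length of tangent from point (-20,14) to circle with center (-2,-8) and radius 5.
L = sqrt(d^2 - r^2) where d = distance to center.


d = sqrt((-20+ 2)^2 + (14+ 8)^2) = sqrt(324+484) = 28.4253
L = sqrt(808.0000 - 25) = sqrt(783.0000) = 27.9821

27.9821


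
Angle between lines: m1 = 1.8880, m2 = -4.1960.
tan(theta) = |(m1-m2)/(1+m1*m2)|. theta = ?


m1-m2 = 6.084
1+m1*m2 = -6.922048
tan(theta) = |6.084/(-6.922048)| = 0.878931
theta = arctan(|6.084/(-6.922048)|) = 41.3132 degrees (acute angle)

41.3132 degrees


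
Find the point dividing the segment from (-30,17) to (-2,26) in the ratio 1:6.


Px = (1*(-2) + 6*(-30))/7 = -182/7 = -26.0000
Py = (1*26 + 6*17)/7 = 128/7 = 18.2857

P = (-26.0000, 18.2857)


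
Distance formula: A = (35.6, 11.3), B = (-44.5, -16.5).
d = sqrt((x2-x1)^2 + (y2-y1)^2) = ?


dx = -44.5 - 35.6 = -80.1
dy = -16.5 - 11.3 = -27.8
d = sqrt(6416.01 + 772.84) = sqrt(7188.85) = 84.7871

84.7871


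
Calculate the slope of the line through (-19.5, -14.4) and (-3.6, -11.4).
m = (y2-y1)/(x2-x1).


dy = -11.4 + 14.4 = 3.0
dx = -3.6 + 19.5 = 15.9
m = 3.0/15.9 = 0.1887

m = 0.1887


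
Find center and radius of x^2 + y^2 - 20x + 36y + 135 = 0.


h = -D/2 = 20/2 = 10
k = -E/2 = -36/2 = -18
r^2 = h^2 + k^2 - F = 100 + 324 - 135 = 289
r = 17

Center (10, -18), radius = 17


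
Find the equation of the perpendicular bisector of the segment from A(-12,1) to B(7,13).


Midpoint = (-2.5, 7)
Slope of AB = dy/dx = 12/19 = 0.6316
Perp slope = -dx/dy = -19/12 = -1.5833
b = My - (perp slope)*Mx = 7 + (19*(-2.5))/12 = 7 - 3.9583 = 3.0417

y = -1.5833x + 3.0417


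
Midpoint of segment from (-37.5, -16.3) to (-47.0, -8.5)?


Mx = (-37.5 - 47.0)/2 = -84.5/2 = -42.2500
My = (-16.3 - 8.5)/2 = -24.8/2 = -12.4000

(-42.2500, -12.4000)


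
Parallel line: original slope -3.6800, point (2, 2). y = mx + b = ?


Parallel lines have equal slopes.
m2 = -3.6800
b2 = 2 + 3.6800*2 = 9.3600

y = -3.6800x + 9.3600


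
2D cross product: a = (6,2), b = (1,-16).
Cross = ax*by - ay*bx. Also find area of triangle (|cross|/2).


cross = 6*(-16) - 2*1 = -96 - 2 = -98
Triangle area = |-98|/2 = 98/2 = 49.0000

cross = -98, triangle area = 49.0000


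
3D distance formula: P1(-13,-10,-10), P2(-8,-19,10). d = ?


dx=5, dy=-9, dz=20
d = sqrt(25+81+400) = sqrt(506) = 22.4944

22.4944


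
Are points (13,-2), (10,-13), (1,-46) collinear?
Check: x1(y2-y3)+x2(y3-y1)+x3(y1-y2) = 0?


13*(-13+ 46) + 10*(-46+ 2) + 1*(-2+ 13)
= 429 - 440 + 11 = 0

Yes, collinear (determinant = 0)


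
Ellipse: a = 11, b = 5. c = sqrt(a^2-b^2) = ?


c^2 = 11^2 - 5^2 = 121 - 25 = 96
c = sqrt(96) = 9.7980

c = 9.7980


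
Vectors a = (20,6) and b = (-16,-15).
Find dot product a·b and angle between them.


a·b = 20*(-16) + 6*(-15) = -320 - 90 = -410
|a| = sqrt(400+36) = 20.8806
|b| = sqrt(256+225) = 21.9317
cos(theta) = -410/(sqrt(436)*sqrt(481)) = -410/sqrt(209716) = -0.895299
theta = arccos(-410/sqrt(209716)) = 153.5469 degrees

a·b = -410, theta = 153.5469 deg


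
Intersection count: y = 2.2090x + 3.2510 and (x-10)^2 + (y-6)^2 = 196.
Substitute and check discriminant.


Substitute y = 2.2090x + 3.2510: (x-10)^2 + (2.2090x+3.2510-6)^2 = 196
Expand to Ax^2 + Bx + C = 0, where b-k = -2.749
A = 1+m^2 = 5.879681
B = 2(m(b-k) - h) = 2(2.2090*(-2.749) - 10) = -32.145082
C = h^2 + (b-k)^2 - r^2 = 100 + 7.557001 - 196 = -88.442999
disc = B^2-4AC = 1033.3063 + 2080.0665 = 3113.3728
disc > 0

2 intersection points


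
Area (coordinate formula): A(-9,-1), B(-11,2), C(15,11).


-9*(2-11) = 81
-11*(11+ 1) = -132
15*(-1-2) = -45
sum = -96
Area = |-96|/2 = 48.0000

48.0000 sq units


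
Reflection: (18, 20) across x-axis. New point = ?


Reflection rule for x-axis: (x, -y)
(18, 20) -> (18, -20)

(18, -20)


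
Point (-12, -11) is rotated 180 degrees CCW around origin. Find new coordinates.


cos(180) = -1, sin(180) = 0
x' = -12*(-1) + 11*0 = 12
y' = -12*0 - 11*(-1) = 11

(12, 11)


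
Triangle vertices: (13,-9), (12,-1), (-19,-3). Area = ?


13*(-1+ 3) = 26
12*(-3+ 9) = 72
-19*(-9+ 1) = 152
sum = 250
Area = |250|/2 = 125.0000

125.0000 sq units


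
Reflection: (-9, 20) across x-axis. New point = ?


Reflection rule for x-axis: (x, -y)
(-9, 20) -> (-9, -20)

(-9, -20)


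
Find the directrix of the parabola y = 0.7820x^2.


a = 0.7820
1/(4a) = 0.3197
directrix: y = -0.3197 = -0.3197

y = -0.3197


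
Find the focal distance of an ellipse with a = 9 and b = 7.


c^2 = 9^2 - 7^2 = 81 - 49 = 32
c = sqrt(32) = 5.6569

c = 5.6569


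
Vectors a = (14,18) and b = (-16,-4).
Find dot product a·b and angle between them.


a·b = 14*(-16) + 18*(-4) = -224 - 72 = -296
|a| = sqrt(196+324) = 22.8035
|b| = sqrt(256+16) = 16.4924
cos(theta) = -296/(sqrt(520)*sqrt(272)) = -296/sqrt(141440) = -0.787056
theta = arccos(-296/sqrt(141440)) = 141.9112 degrees

a·b = -296, theta = 141.9112 deg


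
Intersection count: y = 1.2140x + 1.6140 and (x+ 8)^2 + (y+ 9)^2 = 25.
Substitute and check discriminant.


Substitute y = 1.2140x + 1.6140: (x+ 8)^2 + (1.2140x+1.6140+ 9)^2 = 25
Expand to Ax^2 + Bx + C = 0, where b-k = 10.614
A = 1+m^2 = 2.473796
B = 2(m(b-k) - h) = 2(1.2140*10.614 + 8) = 41.770792
C = h^2 + (b-k)^2 - r^2 = 64 + 112.656996 - 25 = 151.656996
disc = B^2-4AC = 1744.7991 - 1500.6739 = 244.1252
disc > 0

2 intersection points


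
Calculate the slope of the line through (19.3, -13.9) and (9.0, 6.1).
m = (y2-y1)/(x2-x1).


dy = 6.1 + 13.9 = 20.0
dx = 9.0 - 19.3 = -10.3
m = 20.0/(-10.3) = -1.9417

m = -1.9417


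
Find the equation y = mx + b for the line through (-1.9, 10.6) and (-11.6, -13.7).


m = (-24.3)/(-9.7) = 2.5052
b = y1 - m*x1 = 10.6 - (-24.3*(-1.9))/(-9.7) = 10.6 + 4.7598 = 15.3598

y = 2.5052x + 15.3598


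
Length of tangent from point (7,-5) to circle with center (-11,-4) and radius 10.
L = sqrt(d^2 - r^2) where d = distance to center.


d = sqrt((7+ 11)^2 + (-5+ 4)^2) = sqrt(324+1) = 18.0278
L = sqrt(325.0000 - 100) = sqrt(225.0000) = 15.0000

15.0000


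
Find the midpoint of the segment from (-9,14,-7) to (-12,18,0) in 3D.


Mx = (-9- 12)/2 = -10.5000
My = (14+18)/2 = 16.0000
Mz = (-7+0)/2 = -3.5000

M = (-10.5000, 16.0000, -3.5000)


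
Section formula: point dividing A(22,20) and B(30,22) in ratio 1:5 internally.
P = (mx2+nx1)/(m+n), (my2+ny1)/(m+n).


Px = (1*30 + 5*22)/6 = 140/6 = 23.3333
Py = (1*22 + 5*20)/6 = 122/6 = 20.3333

P = (23.3333, 20.3333)


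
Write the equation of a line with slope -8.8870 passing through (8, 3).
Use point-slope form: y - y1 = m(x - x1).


y - 3 = -8.8870(x - 8)
y = -8.8870x + 3 + 8.8870*8
y = -8.8870x + 74.0960

y = -8.8870x + 74.0960


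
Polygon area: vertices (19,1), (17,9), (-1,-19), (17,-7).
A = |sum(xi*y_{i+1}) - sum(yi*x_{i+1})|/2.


sum(xi*y_{i+1}) = 19*9 + 17*(-19) - 1*(-7) + 17*1 = -128
sum(yi*x_{i+1}) = 1*17 + 9*(-1) - 19*17 - 7*19 = -448
Area = |-128 + 448|/2 = 320/2 = 160.0000

160.0000 sq units


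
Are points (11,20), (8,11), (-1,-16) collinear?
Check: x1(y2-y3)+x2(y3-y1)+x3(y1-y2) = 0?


11*(11+ 16) + 8*(-16-20) - 1*(20-11)
= 297 - 288 - 9 = 0

Yes, collinear (determinant = 0)


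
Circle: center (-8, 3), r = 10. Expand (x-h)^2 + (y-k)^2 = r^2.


(x+ 8)^2 + (y-3)^2 = 10^2
D = -2h = 16, E = -2k = -6
F = h^2+k^2-r^2 = 64+9-100 = -27

x^2 + y^2 + 16x - 6y - 27 = 0


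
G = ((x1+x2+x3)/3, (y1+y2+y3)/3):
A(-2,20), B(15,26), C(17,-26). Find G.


Gx = (-2+15+17)/3 = 30/3 = 10.0000
Gy = (20+26- 26)/3 = 20/3 = 6.6667

G = (10.0000, 6.6667)


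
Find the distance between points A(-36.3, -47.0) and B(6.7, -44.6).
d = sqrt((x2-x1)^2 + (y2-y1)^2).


dx = 6.7 + 36.3 = 43.0
dy = -44.6 + 47.0 = 2.4
d = sqrt(1849.0 + 5.76) = sqrt(1854.76) = 43.0669

43.0669


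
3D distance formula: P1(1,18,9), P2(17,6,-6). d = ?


dx=16, dy=-12, dz=-15
d = sqrt(256+144+225) = sqrt(625) = 25.0000

25.0000


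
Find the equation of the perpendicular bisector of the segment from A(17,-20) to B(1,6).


Midpoint = (9, -7)
Slope of AB = dy/dx = 26/(-16) = -1.6250
Perp slope = -dx/dy = 16/26 = 0.6154
b = My - (perp slope)*Mx = -7 + (-16*9)/26 = -7 - 5.5385 = -12.5385

y = 0.6154x - 12.5385


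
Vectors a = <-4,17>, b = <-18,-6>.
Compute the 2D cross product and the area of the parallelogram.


cross = -4*(-6) - 17*(-18) = 24 + 306 = 330
Parallelogram area = |330| = 330

cross = 330, parallelogram area = 330


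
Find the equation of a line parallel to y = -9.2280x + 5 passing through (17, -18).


Parallel lines have equal slopes.
m2 = -9.2280
b2 = -18 + 9.2280*17 = 138.8760

y = -9.2280x + 138.8760


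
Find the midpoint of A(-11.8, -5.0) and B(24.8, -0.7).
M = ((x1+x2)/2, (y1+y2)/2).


Mx = (-11.8 + 24.8)/2 = 13.0/2 = 6.5000
My = (-5.0 - 0.7)/2 = -5.7/2 = -2.8500

(6.5000, -2.8500)


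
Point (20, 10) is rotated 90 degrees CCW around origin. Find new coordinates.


cos(90) = 0, sin(90) = 1
x' = 20*0 - 10*1 = -10
y' = 20*1 + 10*0 = 20

(-10, 20)


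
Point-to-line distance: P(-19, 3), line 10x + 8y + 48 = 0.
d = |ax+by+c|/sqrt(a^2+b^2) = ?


|10*(-19) + 8*3 + 48| = |-118| = 118
sqrt(100 + 64) = sqrt(164) = 12.8062
d = 118/sqrt(164) = 9.2143

9.2143


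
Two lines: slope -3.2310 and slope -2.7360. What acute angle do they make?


m1-m2 = -0.495
1+m1*m2 = 9.840016
tan(theta) = |-0.495/9.840016| = 0.050305
theta = arctan(|-0.495/9.840016|) = 2.8798 degrees (acute angle)

2.8798 degrees


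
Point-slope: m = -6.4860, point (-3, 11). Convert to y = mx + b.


y - 11 = -6.4860(x + 3)
y = -6.4860x + 11 + 6.4860*(-3)
y = -6.4860x - 8.4580

y = -6.4860x - 8.4580


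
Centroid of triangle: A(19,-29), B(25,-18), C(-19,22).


Gx = (19+25- 19)/3 = 25/3 = 8.3333
Gy = (-29- 18+22)/3 = -25/3 = -8.3333

G = (8.3333, -8.3333)


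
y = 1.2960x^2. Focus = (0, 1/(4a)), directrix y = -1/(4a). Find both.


a = 1.2960
1/(4a) = 0.1929
Focus = (0, 0.1929)
Directrix: y = -0.1929

Focus = (0, 0.1929), Directrix: y = -0.1929


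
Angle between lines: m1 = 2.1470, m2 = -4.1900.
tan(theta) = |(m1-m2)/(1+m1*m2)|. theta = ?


m1-m2 = 6.337
1+m1*m2 = -7.99593
tan(theta) = |6.337/(-7.99593)| = 0.792528
theta = arctan(|6.337/(-7.99593)|) = 38.3978 degrees (acute angle)

38.3978 degrees


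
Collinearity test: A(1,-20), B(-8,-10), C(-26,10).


1*(-10-10) - 8*(10+ 20) - 26*(-20+ 10)
= -20 - 240 + 260 = 0

Yes, collinear (determinant = 0)


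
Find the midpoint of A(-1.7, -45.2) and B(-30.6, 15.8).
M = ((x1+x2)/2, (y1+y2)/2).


Mx = (-1.7 - 30.6)/2 = -32.3/2 = -16.1500
My = (-45.2 + 15.8)/2 = -29.4/2 = -14.7000

(-16.1500, -14.7000)


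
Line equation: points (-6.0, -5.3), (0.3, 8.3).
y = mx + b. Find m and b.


m = (13.6)/(6.3) = 2.1587
b = y1 - m*x1 = -5.3 - (13.6*(-6.0))/(6.3) = -5.3 + 12.9524 = 7.6524

y = 2.1587x + 7.6524


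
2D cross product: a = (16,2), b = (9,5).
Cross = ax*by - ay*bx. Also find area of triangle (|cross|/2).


cross = 16*5 - 2*9 = 80 - 18 = 62
Triangle area = |62|/2 = 62/2 = 31.0000

cross = 62, triangle area = 31.0000


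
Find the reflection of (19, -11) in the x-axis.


Reflection rule for x-axis: (x, -y)
(19, -11) -> (19, 11)

(19, 11)


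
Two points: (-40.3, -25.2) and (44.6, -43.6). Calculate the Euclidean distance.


dx = 44.6 + 40.3 = 84.9
dy = -43.6 + 25.2 = -18.4
d = sqrt(7208.01 + 338.56) = sqrt(7546.57) = 86.8710

86.8710


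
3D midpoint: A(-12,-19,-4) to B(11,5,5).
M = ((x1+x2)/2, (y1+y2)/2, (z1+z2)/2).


Mx = (-12+11)/2 = -0.5000
My = (-19+5)/2 = -7.0000
Mz = (-4+5)/2 = 0.5000

M = (-0.5000, -7.0000, 0.5000)


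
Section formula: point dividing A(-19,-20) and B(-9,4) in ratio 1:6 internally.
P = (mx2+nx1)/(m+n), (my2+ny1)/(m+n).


Px = (1*(-9) + 6*(-19))/7 = -123/7 = -17.5714
Py = (1*4 + 6*(-20))/7 = -116/7 = -16.5714

P = (-17.5714, -16.5714)


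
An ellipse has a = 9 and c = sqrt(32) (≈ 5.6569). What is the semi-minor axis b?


b^2 = 9^2 - (sqrt(32))^2 = 81 - 32 = 49
b = sqrt(49) = 7

b = 7


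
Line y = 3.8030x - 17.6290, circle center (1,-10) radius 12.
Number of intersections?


Substitute y = 3.8030x - 17.6290: (x-1)^2 + (3.8030x- 17.6290+ 10)^2 = 144
Expand to Ax^2 + Bx + C = 0, where b-k = -7.629
A = 1+m^2 = 15.462809
B = 2(m(b-k) - h) = 2(3.8030*(-7.629) - 1) = -60.026174
C = h^2 + (b-k)^2 - r^2 = 1 + 58.201641 - 144 = -84.798359
disc = B^2-4AC = 3603.1416 + 5244.8833 = 8848.0249
disc > 0

2 intersection points


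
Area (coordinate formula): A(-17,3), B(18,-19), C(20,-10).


-17*(-19+ 10) = 153
18*(-10-3) = -234
20*(3+ 19) = 440
sum = 359
Area = |359|/2 = 179.5000

179.5000 sq units


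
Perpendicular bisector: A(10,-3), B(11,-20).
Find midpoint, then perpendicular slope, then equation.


Midpoint = (10.5, -11.5)
Slope of AB = dy/dx = -17/1 = -17.0000
Perp slope = -dx/dy = 1/17 = 0.0588
b = My - (perp slope)*Mx = -11.5 + (1*10.5)/(-17) = -11.5 - 0.6176 = -12.1176

y = 0.0588x - 12.1176


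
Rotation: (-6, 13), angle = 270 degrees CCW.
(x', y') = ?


cos(270) = 0, sin(270) = -1
x' = -6*0 - 13*(-1) = 13
y' = -6*(-1) + 13*0 = 6

(13, 6)


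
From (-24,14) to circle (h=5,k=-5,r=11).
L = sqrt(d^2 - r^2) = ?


d = sqrt((-24-5)^2 + (14+ 5)^2) = sqrt(841+361) = 34.6699
L = sqrt(1202.0000 - 121) = sqrt(1081.0000) = 32.8786

32.8786


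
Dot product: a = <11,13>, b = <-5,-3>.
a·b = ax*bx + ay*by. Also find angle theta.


a·b = 11*(-5) + 13*(-3) = -55 - 39 = -94
|a| = sqrt(121+169) = 17.0294
|b| = sqrt(25+9) = 5.8310
cos(theta) = -94/(sqrt(290)*sqrt(34)) = -94/sqrt(9860) = -0.946650
theta = arccos(-94/sqrt(9860)) = 161.2001 degrees

a·b = -94, theta = 161.2001 deg


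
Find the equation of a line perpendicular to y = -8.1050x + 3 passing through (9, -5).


Perpendicular slope = -1/m1 = -1/(-8.1050) = 0.1234
b2 = y0 - m2*x0 = -5 + 9/(-8.1050) = -5 - 1.1104 = -6.1104

y = 0.1234x - 6.1104


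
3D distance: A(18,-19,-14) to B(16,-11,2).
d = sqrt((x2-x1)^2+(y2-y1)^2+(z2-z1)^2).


dx=-2, dy=8, dz=16
d = sqrt(4+64+256) = sqrt(324) = 18.0000

18.0000


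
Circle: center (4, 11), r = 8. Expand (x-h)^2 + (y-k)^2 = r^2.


(x-4)^2 + (y-11)^2 = 8^2
D = -2h = -8, E = -2k = -22
F = h^2+k^2-r^2 = 16+121-64 = 73

x^2 + y^2 - 8x - 22y + 73 = 0


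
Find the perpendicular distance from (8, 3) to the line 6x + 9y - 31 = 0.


|6*8 + 9*3 - 31| = |44| = 44
sqrt(36 + 81) = sqrt(117) = 10.8167
d = 44/sqrt(117) = 4.0678

4.0678


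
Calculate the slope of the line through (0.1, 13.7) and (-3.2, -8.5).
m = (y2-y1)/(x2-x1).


dy = -8.5 - 13.7 = -22.2
dx = -3.2 - 0.1 = -3.3
m = -22.2/(-3.3) = 6.7273

m = 6.7273


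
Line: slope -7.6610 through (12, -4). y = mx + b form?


y + 4 = -7.6610(x - 12)
y = -7.6610x - 4 + 7.6610*12
y = -7.6610x + 87.9320

y = -7.6610x + 87.9320


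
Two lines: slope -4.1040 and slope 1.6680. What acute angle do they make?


m1-m2 = -5.772
1+m1*m2 = -5.845472
tan(theta) = |-5.772/(-5.845472)| = 0.987431
theta = arctan(|-5.772/(-5.845472)|) = 44.6377 degrees (acute angle)

44.6377 degrees


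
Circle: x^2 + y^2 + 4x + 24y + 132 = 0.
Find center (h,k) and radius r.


h = -D/2 = -4/2 = -2
k = -E/2 = -24/2 = -12
r^2 = h^2 + k^2 - F = 4 + 144 - 132 = 16
r = 4

Center (-2, -12), radius = 4


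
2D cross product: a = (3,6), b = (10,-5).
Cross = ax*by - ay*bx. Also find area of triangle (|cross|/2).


cross = 3*(-5) - 6*10 = -15 - 60 = -75
Triangle area = |-75|/2 = 75/2 = 37.5000

cross = -75, triangle area = 37.5000


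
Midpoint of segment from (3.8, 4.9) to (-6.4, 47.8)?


Mx = (3.8 - 6.4)/2 = -2.6/2 = -1.3000
My = (4.9 + 47.8)/2 = 52.7/2 = 26.3500

(-1.3000, 26.3500)


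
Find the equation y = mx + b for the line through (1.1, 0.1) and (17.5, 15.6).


m = (15.5)/(16.4) = 0.9451
b = y1 - m*x1 = 0.1 - (15.5*1.1)/(16.4) = 0.1 - 1.0396 = -0.9396

y = 0.9451x - 0.9396


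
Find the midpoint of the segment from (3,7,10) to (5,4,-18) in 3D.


Mx = (3+5)/2 = 4.0000
My = (7+4)/2 = 5.5000
Mz = (10- 18)/2 = -4.0000

M = (4.0000, 5.5000, -4.0000)


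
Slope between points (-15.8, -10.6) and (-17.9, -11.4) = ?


dy = -11.4 + 10.6 = -0.8
dx = -17.9 + 15.8 = -2.1
m = -0.8/(-2.1) = 0.3810

m = 0.3810


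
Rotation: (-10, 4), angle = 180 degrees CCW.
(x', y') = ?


cos(180) = -1, sin(180) = 0
x' = -10*(-1) - 4*0 = 10
y' = -10*0 + 4*(-1) = -4

(10, -4)


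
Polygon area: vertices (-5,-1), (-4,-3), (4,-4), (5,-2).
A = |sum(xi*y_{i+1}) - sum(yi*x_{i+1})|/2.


sum(xi*y_{i+1}) = -5*(-3) - 4*(-4) + 4*(-2) + 5*(-1) = 18
sum(yi*x_{i+1}) = -1*(-4) - 3*4 - 4*5 - 2*(-5) = -18
Area = |18 + 18|/2 = 36/2 = 18.0000

18.0000 sq units


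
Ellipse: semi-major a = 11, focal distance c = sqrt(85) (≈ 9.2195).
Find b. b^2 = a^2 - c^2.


b^2 = 11^2 - (sqrt(85))^2 = 121 - 85 = 36
b = sqrt(36) = 6

b = 6


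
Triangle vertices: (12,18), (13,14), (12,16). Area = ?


12*(14-16) = -24
13*(16-18) = -26
12*(18-14) = 48
sum = -2
Area = |-2|/2 = 1.0000

1.0000 sq units


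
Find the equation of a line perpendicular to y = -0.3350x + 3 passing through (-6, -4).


Perpendicular slope = -1/m1 = -1/(-0.3350) = 2.9851
b2 = y0 - m2*x0 = -4 - 6/(-0.3350) = -4 + 17.9104 = 13.9104

y = 2.9851x + 13.9104


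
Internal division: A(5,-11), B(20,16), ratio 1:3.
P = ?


Px = (1*20 + 3*5)/4 = 35/4 = 8.7500
Py = (1*16 + 3*(-11))/4 = -17/4 = -4.2500

P = (8.7500, -4.2500)


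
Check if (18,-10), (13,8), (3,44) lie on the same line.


18*(8-44) + 13*(44+ 10) + 3*(-10-8)
= -648 + 702 - 54 = 0

Yes, collinear (determinant = 0)


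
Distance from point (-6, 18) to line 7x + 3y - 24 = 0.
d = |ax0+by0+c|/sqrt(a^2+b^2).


|7*(-6) + 3*18 - 24| = |-12| = 12
sqrt(49 + 9) = sqrt(58) = 7.6158
d = 12/sqrt(58) = 1.5757

1.5757


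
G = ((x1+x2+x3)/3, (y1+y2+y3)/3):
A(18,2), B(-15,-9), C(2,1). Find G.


Gx = (18- 15+2)/3 = 5/3 = 1.6667
Gy = (2- 9+1)/3 = -6/3 = -2.0000

G = (1.6667, -2.0000)


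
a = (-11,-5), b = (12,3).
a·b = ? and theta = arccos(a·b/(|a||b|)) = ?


a·b = -11*12 - 5*3 = -132 - 15 = -147
|a| = sqrt(121+25) = 12.0830
|b| = sqrt(144+9) = 12.3693
cos(theta) = -147/(sqrt(146)*sqrt(153)) = -147/sqrt(22338) = -0.983547
theta = arccos(-147/sqrt(22338)) = 169.5923 degrees

a·b = -147, theta = 169.5923 deg


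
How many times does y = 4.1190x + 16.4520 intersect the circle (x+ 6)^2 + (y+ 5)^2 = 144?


Substitute y = 4.1190x + 16.4520: (x+ 6)^2 + (4.1190x+16.4520+ 5)^2 = 144
Expand to Ax^2 + Bx + C = 0, where b-k = 21.452
A = 1+m^2 = 17.966161
B = 2(m(b-k) - h) = 2(4.1190*21.452 + 6) = 188.721576
C = h^2 + (b-k)^2 - r^2 = 36 + 460.188304 - 144 = 352.188304
disc = B^2-4AC = 35615.8332 - 25309.8871 = 10305.9461
disc > 0

2 intersection points


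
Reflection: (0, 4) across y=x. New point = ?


Reflection rule for y=x: (y, x)
(0, 4) -> (4, 0)

(4, 0)


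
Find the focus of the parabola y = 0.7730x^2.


a = 0.7730
4a = 3.0920
focus = (0, 1/3.0920) = (0, 0.3234)

Focus = (0, 0.3234)


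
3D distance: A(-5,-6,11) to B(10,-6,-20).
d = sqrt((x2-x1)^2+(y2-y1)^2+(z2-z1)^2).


dx=15, dy=0, dz=-31
d = sqrt(225+0+961) = sqrt(1186) = 34.4384

34.4384


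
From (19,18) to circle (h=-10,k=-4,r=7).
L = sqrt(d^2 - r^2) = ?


d = sqrt((19+ 10)^2 + (18+ 4)^2) = sqrt(841+484) = 36.4005
L = sqrt(1325.0000 - 49) = sqrt(1276.0000) = 35.7211

35.7211


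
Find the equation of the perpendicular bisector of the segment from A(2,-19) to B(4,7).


Midpoint = (3, -6)
Slope of AB = dy/dx = 26/2 = 13.0000
Perp slope = -dx/dy = -2/26 = -0.0769
b = My - (perp slope)*Mx = -6 + (2*3)/26 = -6 + 0.2308 = -5.7692

y = -0.0769x - 5.7692


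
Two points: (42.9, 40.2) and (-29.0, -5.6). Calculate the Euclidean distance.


dx = -29.0 - 42.9 = -71.9
dy = -5.6 - 40.2 = -45.8
d = sqrt(5169.61 + 2097.64) = sqrt(7267.25) = 85.2482

85.2482


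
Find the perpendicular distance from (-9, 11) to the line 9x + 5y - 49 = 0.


|9*(-9) + 5*11 - 49| = |-75| = 75
sqrt(81 + 25) = sqrt(106) = 10.2956
d = 75/sqrt(106) = 7.2846

7.2846
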